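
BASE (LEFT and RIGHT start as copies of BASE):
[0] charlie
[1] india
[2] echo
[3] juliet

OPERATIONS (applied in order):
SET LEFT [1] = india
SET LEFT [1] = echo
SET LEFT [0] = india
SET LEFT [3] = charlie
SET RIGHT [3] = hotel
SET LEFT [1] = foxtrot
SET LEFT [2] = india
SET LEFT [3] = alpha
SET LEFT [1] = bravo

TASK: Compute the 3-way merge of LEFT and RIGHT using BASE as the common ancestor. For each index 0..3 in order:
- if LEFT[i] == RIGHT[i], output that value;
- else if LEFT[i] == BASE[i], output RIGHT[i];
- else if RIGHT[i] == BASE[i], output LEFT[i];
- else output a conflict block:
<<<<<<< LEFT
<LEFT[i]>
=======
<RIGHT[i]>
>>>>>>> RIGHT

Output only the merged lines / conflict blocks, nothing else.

Answer: india
bravo
india
<<<<<<< LEFT
alpha
=======
hotel
>>>>>>> RIGHT

Derivation:
Final LEFT:  [india, bravo, india, alpha]
Final RIGHT: [charlie, india, echo, hotel]
i=0: L=india, R=charlie=BASE -> take LEFT -> india
i=1: L=bravo, R=india=BASE -> take LEFT -> bravo
i=2: L=india, R=echo=BASE -> take LEFT -> india
i=3: BASE=juliet L=alpha R=hotel all differ -> CONFLICT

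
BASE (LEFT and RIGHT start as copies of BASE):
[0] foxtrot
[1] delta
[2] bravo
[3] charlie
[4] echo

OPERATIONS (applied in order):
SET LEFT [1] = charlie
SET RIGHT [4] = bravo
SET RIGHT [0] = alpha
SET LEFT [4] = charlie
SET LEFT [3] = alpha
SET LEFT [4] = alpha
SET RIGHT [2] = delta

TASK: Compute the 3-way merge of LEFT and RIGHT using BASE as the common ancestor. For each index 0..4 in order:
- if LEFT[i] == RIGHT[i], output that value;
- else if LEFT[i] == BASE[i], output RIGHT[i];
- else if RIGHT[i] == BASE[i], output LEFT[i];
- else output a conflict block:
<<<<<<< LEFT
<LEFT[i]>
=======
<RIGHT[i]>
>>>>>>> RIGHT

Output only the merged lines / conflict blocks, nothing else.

Answer: alpha
charlie
delta
alpha
<<<<<<< LEFT
alpha
=======
bravo
>>>>>>> RIGHT

Derivation:
Final LEFT:  [foxtrot, charlie, bravo, alpha, alpha]
Final RIGHT: [alpha, delta, delta, charlie, bravo]
i=0: L=foxtrot=BASE, R=alpha -> take RIGHT -> alpha
i=1: L=charlie, R=delta=BASE -> take LEFT -> charlie
i=2: L=bravo=BASE, R=delta -> take RIGHT -> delta
i=3: L=alpha, R=charlie=BASE -> take LEFT -> alpha
i=4: BASE=echo L=alpha R=bravo all differ -> CONFLICT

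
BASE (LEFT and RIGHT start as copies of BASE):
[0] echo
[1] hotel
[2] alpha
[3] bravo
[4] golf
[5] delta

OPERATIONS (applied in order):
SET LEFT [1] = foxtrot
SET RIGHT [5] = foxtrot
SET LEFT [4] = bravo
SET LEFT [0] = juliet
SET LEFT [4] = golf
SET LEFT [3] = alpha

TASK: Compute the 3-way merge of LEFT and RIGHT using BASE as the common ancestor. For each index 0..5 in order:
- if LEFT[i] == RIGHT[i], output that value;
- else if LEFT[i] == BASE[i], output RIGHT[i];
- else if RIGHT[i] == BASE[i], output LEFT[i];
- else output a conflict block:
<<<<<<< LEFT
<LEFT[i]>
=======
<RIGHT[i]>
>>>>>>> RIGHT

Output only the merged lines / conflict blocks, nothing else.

Answer: juliet
foxtrot
alpha
alpha
golf
foxtrot

Derivation:
Final LEFT:  [juliet, foxtrot, alpha, alpha, golf, delta]
Final RIGHT: [echo, hotel, alpha, bravo, golf, foxtrot]
i=0: L=juliet, R=echo=BASE -> take LEFT -> juliet
i=1: L=foxtrot, R=hotel=BASE -> take LEFT -> foxtrot
i=2: L=alpha R=alpha -> agree -> alpha
i=3: L=alpha, R=bravo=BASE -> take LEFT -> alpha
i=4: L=golf R=golf -> agree -> golf
i=5: L=delta=BASE, R=foxtrot -> take RIGHT -> foxtrot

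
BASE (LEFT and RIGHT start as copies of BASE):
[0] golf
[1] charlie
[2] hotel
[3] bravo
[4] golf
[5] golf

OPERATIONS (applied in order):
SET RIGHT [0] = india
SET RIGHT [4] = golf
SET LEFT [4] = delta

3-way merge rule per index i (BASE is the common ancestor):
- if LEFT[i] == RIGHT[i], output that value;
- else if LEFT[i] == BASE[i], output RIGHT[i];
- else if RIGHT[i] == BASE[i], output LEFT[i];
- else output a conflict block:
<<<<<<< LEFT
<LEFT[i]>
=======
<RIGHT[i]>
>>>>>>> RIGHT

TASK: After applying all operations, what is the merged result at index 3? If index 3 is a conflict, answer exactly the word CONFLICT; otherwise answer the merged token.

Answer: bravo

Derivation:
Final LEFT:  [golf, charlie, hotel, bravo, delta, golf]
Final RIGHT: [india, charlie, hotel, bravo, golf, golf]
i=0: L=golf=BASE, R=india -> take RIGHT -> india
i=1: L=charlie R=charlie -> agree -> charlie
i=2: L=hotel R=hotel -> agree -> hotel
i=3: L=bravo R=bravo -> agree -> bravo
i=4: L=delta, R=golf=BASE -> take LEFT -> delta
i=5: L=golf R=golf -> agree -> golf
Index 3 -> bravo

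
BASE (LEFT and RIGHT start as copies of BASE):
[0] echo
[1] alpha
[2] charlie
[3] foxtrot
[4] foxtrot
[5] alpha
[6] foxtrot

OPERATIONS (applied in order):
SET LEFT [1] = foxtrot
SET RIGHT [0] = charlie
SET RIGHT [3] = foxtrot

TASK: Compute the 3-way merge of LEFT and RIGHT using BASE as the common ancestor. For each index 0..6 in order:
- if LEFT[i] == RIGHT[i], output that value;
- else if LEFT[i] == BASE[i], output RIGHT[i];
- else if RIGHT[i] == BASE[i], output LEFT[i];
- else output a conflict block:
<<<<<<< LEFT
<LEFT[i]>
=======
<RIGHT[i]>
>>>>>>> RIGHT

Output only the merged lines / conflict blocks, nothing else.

Final LEFT:  [echo, foxtrot, charlie, foxtrot, foxtrot, alpha, foxtrot]
Final RIGHT: [charlie, alpha, charlie, foxtrot, foxtrot, alpha, foxtrot]
i=0: L=echo=BASE, R=charlie -> take RIGHT -> charlie
i=1: L=foxtrot, R=alpha=BASE -> take LEFT -> foxtrot
i=2: L=charlie R=charlie -> agree -> charlie
i=3: L=foxtrot R=foxtrot -> agree -> foxtrot
i=4: L=foxtrot R=foxtrot -> agree -> foxtrot
i=5: L=alpha R=alpha -> agree -> alpha
i=6: L=foxtrot R=foxtrot -> agree -> foxtrot

Answer: charlie
foxtrot
charlie
foxtrot
foxtrot
alpha
foxtrot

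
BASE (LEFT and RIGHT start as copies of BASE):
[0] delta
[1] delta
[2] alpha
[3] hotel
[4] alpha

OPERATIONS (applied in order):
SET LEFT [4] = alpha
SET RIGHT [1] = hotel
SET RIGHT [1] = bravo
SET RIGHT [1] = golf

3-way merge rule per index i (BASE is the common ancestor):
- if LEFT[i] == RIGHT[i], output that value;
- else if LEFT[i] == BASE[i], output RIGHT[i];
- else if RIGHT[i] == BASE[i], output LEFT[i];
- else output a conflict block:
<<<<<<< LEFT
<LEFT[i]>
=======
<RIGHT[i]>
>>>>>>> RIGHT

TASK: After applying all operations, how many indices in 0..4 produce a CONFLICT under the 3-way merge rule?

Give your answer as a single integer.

Answer: 0

Derivation:
Final LEFT:  [delta, delta, alpha, hotel, alpha]
Final RIGHT: [delta, golf, alpha, hotel, alpha]
i=0: L=delta R=delta -> agree -> delta
i=1: L=delta=BASE, R=golf -> take RIGHT -> golf
i=2: L=alpha R=alpha -> agree -> alpha
i=3: L=hotel R=hotel -> agree -> hotel
i=4: L=alpha R=alpha -> agree -> alpha
Conflict count: 0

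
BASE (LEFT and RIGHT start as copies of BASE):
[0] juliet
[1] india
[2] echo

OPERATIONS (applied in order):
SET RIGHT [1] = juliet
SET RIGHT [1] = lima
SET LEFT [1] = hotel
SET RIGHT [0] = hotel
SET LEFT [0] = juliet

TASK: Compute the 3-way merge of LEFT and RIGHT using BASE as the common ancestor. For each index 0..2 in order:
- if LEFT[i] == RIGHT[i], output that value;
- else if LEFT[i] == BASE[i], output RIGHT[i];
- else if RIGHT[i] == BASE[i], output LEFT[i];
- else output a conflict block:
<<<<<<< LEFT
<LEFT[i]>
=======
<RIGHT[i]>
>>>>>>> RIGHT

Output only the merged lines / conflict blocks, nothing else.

Final LEFT:  [juliet, hotel, echo]
Final RIGHT: [hotel, lima, echo]
i=0: L=juliet=BASE, R=hotel -> take RIGHT -> hotel
i=1: BASE=india L=hotel R=lima all differ -> CONFLICT
i=2: L=echo R=echo -> agree -> echo

Answer: hotel
<<<<<<< LEFT
hotel
=======
lima
>>>>>>> RIGHT
echo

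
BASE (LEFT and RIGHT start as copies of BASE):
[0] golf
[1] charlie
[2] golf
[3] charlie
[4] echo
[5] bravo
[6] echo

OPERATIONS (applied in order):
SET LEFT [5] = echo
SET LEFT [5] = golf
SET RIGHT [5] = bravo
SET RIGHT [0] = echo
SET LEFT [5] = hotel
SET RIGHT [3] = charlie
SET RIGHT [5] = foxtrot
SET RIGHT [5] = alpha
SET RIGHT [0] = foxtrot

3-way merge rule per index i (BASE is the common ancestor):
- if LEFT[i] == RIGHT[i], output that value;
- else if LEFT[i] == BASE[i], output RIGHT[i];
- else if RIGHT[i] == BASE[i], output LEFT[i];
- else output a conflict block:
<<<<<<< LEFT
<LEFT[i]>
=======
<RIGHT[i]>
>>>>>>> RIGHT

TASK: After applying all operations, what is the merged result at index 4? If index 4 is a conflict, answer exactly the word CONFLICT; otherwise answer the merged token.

Final LEFT:  [golf, charlie, golf, charlie, echo, hotel, echo]
Final RIGHT: [foxtrot, charlie, golf, charlie, echo, alpha, echo]
i=0: L=golf=BASE, R=foxtrot -> take RIGHT -> foxtrot
i=1: L=charlie R=charlie -> agree -> charlie
i=2: L=golf R=golf -> agree -> golf
i=3: L=charlie R=charlie -> agree -> charlie
i=4: L=echo R=echo -> agree -> echo
i=5: BASE=bravo L=hotel R=alpha all differ -> CONFLICT
i=6: L=echo R=echo -> agree -> echo
Index 4 -> echo

Answer: echo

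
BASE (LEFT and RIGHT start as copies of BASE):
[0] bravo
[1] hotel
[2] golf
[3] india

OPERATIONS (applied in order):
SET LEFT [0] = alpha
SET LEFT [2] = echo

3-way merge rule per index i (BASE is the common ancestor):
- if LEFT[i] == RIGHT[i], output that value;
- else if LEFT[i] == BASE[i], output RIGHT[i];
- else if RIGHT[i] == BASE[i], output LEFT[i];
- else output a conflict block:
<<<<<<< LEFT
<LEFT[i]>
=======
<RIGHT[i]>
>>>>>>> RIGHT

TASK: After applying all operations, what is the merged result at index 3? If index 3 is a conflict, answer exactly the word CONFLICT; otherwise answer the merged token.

Answer: india

Derivation:
Final LEFT:  [alpha, hotel, echo, india]
Final RIGHT: [bravo, hotel, golf, india]
i=0: L=alpha, R=bravo=BASE -> take LEFT -> alpha
i=1: L=hotel R=hotel -> agree -> hotel
i=2: L=echo, R=golf=BASE -> take LEFT -> echo
i=3: L=india R=india -> agree -> india
Index 3 -> india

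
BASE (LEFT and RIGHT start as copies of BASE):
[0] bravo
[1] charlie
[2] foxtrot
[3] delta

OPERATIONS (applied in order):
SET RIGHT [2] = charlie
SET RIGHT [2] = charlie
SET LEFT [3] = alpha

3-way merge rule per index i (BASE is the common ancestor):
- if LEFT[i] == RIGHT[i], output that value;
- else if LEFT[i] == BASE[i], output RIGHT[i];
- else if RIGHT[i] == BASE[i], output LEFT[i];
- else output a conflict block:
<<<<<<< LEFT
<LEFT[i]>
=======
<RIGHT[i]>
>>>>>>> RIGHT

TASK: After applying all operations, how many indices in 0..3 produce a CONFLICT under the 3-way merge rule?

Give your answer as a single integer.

Answer: 0

Derivation:
Final LEFT:  [bravo, charlie, foxtrot, alpha]
Final RIGHT: [bravo, charlie, charlie, delta]
i=0: L=bravo R=bravo -> agree -> bravo
i=1: L=charlie R=charlie -> agree -> charlie
i=2: L=foxtrot=BASE, R=charlie -> take RIGHT -> charlie
i=3: L=alpha, R=delta=BASE -> take LEFT -> alpha
Conflict count: 0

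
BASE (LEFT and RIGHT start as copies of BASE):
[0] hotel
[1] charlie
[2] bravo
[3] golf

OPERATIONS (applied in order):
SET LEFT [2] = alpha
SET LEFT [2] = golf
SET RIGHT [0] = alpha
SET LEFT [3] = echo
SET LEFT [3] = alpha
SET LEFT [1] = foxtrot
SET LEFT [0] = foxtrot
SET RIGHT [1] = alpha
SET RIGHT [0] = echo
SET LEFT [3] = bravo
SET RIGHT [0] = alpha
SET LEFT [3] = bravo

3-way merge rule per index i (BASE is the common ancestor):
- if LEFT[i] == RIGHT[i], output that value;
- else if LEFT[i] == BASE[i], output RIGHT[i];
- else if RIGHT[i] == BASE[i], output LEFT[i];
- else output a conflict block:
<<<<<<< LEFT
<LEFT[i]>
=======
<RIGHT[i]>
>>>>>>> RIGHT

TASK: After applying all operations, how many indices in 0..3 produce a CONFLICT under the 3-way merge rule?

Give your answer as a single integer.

Final LEFT:  [foxtrot, foxtrot, golf, bravo]
Final RIGHT: [alpha, alpha, bravo, golf]
i=0: BASE=hotel L=foxtrot R=alpha all differ -> CONFLICT
i=1: BASE=charlie L=foxtrot R=alpha all differ -> CONFLICT
i=2: L=golf, R=bravo=BASE -> take LEFT -> golf
i=3: L=bravo, R=golf=BASE -> take LEFT -> bravo
Conflict count: 2

Answer: 2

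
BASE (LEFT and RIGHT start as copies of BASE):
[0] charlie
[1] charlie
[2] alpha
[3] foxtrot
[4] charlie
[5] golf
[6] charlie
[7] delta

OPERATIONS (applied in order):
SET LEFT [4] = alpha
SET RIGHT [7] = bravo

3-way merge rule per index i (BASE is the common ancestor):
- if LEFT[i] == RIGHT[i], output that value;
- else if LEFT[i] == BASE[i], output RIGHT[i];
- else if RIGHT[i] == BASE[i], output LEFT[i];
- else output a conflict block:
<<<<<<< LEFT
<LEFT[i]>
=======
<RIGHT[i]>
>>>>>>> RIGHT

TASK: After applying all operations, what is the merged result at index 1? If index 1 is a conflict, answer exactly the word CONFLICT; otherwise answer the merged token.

Answer: charlie

Derivation:
Final LEFT:  [charlie, charlie, alpha, foxtrot, alpha, golf, charlie, delta]
Final RIGHT: [charlie, charlie, alpha, foxtrot, charlie, golf, charlie, bravo]
i=0: L=charlie R=charlie -> agree -> charlie
i=1: L=charlie R=charlie -> agree -> charlie
i=2: L=alpha R=alpha -> agree -> alpha
i=3: L=foxtrot R=foxtrot -> agree -> foxtrot
i=4: L=alpha, R=charlie=BASE -> take LEFT -> alpha
i=5: L=golf R=golf -> agree -> golf
i=6: L=charlie R=charlie -> agree -> charlie
i=7: L=delta=BASE, R=bravo -> take RIGHT -> bravo
Index 1 -> charlie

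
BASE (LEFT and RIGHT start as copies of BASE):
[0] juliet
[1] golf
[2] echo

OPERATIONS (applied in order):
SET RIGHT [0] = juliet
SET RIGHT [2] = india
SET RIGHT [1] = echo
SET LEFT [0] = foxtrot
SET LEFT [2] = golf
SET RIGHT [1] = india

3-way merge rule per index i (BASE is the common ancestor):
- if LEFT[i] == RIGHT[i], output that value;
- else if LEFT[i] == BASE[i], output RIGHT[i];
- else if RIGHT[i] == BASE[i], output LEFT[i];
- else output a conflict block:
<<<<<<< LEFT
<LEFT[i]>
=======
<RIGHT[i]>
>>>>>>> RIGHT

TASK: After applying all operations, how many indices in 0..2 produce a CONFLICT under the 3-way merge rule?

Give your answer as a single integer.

Answer: 1

Derivation:
Final LEFT:  [foxtrot, golf, golf]
Final RIGHT: [juliet, india, india]
i=0: L=foxtrot, R=juliet=BASE -> take LEFT -> foxtrot
i=1: L=golf=BASE, R=india -> take RIGHT -> india
i=2: BASE=echo L=golf R=india all differ -> CONFLICT
Conflict count: 1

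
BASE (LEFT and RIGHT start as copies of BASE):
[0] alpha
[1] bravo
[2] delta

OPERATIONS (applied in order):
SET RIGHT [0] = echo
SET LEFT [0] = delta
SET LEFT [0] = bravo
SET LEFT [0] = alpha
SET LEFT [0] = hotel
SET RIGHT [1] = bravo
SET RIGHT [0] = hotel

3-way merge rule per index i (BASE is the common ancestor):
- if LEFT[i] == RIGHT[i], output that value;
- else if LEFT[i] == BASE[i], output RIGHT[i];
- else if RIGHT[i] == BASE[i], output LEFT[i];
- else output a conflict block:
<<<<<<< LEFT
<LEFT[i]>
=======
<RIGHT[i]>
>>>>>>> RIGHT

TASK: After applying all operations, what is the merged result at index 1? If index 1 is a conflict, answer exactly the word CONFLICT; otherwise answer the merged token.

Final LEFT:  [hotel, bravo, delta]
Final RIGHT: [hotel, bravo, delta]
i=0: L=hotel R=hotel -> agree -> hotel
i=1: L=bravo R=bravo -> agree -> bravo
i=2: L=delta R=delta -> agree -> delta
Index 1 -> bravo

Answer: bravo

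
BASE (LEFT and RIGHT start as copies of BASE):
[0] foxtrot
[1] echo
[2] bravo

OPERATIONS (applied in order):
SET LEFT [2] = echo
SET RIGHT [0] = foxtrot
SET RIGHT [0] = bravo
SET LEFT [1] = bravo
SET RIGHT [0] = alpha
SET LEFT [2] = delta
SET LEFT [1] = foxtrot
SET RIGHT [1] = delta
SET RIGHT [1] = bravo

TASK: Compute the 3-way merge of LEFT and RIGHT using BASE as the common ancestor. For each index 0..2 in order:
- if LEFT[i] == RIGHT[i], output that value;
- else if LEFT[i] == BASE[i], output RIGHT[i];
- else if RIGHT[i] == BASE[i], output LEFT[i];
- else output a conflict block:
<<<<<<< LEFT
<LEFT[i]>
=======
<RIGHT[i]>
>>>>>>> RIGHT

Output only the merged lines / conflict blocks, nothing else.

Final LEFT:  [foxtrot, foxtrot, delta]
Final RIGHT: [alpha, bravo, bravo]
i=0: L=foxtrot=BASE, R=alpha -> take RIGHT -> alpha
i=1: BASE=echo L=foxtrot R=bravo all differ -> CONFLICT
i=2: L=delta, R=bravo=BASE -> take LEFT -> delta

Answer: alpha
<<<<<<< LEFT
foxtrot
=======
bravo
>>>>>>> RIGHT
delta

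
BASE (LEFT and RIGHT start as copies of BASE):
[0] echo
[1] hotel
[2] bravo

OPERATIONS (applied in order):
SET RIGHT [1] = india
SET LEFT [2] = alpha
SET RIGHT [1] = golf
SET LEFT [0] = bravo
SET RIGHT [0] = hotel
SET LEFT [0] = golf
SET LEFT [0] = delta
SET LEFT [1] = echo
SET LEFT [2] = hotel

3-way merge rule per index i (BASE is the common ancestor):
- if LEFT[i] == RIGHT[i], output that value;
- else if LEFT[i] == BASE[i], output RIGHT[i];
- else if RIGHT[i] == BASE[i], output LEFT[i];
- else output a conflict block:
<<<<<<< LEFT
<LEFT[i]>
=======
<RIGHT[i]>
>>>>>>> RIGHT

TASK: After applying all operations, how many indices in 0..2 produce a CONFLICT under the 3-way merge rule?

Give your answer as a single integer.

Answer: 2

Derivation:
Final LEFT:  [delta, echo, hotel]
Final RIGHT: [hotel, golf, bravo]
i=0: BASE=echo L=delta R=hotel all differ -> CONFLICT
i=1: BASE=hotel L=echo R=golf all differ -> CONFLICT
i=2: L=hotel, R=bravo=BASE -> take LEFT -> hotel
Conflict count: 2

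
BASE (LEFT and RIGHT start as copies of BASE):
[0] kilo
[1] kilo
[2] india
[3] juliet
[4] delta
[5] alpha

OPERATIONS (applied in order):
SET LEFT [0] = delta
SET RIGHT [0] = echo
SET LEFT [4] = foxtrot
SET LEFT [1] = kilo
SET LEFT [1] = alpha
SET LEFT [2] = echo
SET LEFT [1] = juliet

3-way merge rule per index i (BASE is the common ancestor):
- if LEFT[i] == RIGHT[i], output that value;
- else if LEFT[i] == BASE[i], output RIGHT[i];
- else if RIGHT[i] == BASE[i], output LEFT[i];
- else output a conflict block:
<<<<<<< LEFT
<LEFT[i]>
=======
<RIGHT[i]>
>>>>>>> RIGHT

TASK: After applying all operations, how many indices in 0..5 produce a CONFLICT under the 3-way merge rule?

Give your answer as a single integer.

Final LEFT:  [delta, juliet, echo, juliet, foxtrot, alpha]
Final RIGHT: [echo, kilo, india, juliet, delta, alpha]
i=0: BASE=kilo L=delta R=echo all differ -> CONFLICT
i=1: L=juliet, R=kilo=BASE -> take LEFT -> juliet
i=2: L=echo, R=india=BASE -> take LEFT -> echo
i=3: L=juliet R=juliet -> agree -> juliet
i=4: L=foxtrot, R=delta=BASE -> take LEFT -> foxtrot
i=5: L=alpha R=alpha -> agree -> alpha
Conflict count: 1

Answer: 1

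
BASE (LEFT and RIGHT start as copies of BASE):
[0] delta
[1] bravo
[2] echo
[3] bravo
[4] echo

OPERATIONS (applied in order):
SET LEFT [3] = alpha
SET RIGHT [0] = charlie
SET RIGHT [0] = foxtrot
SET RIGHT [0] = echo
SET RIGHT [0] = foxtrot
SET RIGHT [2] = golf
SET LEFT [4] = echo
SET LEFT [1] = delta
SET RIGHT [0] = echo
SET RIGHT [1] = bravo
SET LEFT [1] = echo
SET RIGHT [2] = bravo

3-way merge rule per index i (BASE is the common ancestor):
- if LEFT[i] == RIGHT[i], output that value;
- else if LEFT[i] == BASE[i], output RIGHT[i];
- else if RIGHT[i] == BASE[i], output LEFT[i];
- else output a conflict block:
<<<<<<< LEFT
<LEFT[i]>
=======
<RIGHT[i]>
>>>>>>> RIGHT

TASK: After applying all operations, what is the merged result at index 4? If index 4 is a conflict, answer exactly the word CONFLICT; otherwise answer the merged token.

Final LEFT:  [delta, echo, echo, alpha, echo]
Final RIGHT: [echo, bravo, bravo, bravo, echo]
i=0: L=delta=BASE, R=echo -> take RIGHT -> echo
i=1: L=echo, R=bravo=BASE -> take LEFT -> echo
i=2: L=echo=BASE, R=bravo -> take RIGHT -> bravo
i=3: L=alpha, R=bravo=BASE -> take LEFT -> alpha
i=4: L=echo R=echo -> agree -> echo
Index 4 -> echo

Answer: echo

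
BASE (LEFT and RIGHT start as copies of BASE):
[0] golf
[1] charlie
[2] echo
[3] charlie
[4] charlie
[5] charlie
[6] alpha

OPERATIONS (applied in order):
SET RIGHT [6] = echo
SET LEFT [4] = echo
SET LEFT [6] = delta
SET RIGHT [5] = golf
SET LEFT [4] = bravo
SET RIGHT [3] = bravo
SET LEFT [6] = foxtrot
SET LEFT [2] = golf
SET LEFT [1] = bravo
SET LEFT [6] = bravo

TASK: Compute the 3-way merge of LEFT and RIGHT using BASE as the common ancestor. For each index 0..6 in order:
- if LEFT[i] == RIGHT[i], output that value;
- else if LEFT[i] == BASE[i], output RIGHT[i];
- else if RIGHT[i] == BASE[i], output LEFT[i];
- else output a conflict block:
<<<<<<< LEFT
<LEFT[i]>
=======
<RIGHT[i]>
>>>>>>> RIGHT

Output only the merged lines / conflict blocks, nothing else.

Final LEFT:  [golf, bravo, golf, charlie, bravo, charlie, bravo]
Final RIGHT: [golf, charlie, echo, bravo, charlie, golf, echo]
i=0: L=golf R=golf -> agree -> golf
i=1: L=bravo, R=charlie=BASE -> take LEFT -> bravo
i=2: L=golf, R=echo=BASE -> take LEFT -> golf
i=3: L=charlie=BASE, R=bravo -> take RIGHT -> bravo
i=4: L=bravo, R=charlie=BASE -> take LEFT -> bravo
i=5: L=charlie=BASE, R=golf -> take RIGHT -> golf
i=6: BASE=alpha L=bravo R=echo all differ -> CONFLICT

Answer: golf
bravo
golf
bravo
bravo
golf
<<<<<<< LEFT
bravo
=======
echo
>>>>>>> RIGHT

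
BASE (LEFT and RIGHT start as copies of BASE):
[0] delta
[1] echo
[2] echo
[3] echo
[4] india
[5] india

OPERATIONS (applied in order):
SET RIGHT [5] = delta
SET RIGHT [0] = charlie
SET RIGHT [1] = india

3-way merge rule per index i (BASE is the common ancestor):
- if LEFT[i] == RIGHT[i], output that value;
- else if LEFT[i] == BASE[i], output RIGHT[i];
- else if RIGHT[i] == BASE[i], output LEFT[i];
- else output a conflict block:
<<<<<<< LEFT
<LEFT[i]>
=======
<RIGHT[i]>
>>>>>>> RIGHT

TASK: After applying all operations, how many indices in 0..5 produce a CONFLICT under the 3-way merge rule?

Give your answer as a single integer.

Answer: 0

Derivation:
Final LEFT:  [delta, echo, echo, echo, india, india]
Final RIGHT: [charlie, india, echo, echo, india, delta]
i=0: L=delta=BASE, R=charlie -> take RIGHT -> charlie
i=1: L=echo=BASE, R=india -> take RIGHT -> india
i=2: L=echo R=echo -> agree -> echo
i=3: L=echo R=echo -> agree -> echo
i=4: L=india R=india -> agree -> india
i=5: L=india=BASE, R=delta -> take RIGHT -> delta
Conflict count: 0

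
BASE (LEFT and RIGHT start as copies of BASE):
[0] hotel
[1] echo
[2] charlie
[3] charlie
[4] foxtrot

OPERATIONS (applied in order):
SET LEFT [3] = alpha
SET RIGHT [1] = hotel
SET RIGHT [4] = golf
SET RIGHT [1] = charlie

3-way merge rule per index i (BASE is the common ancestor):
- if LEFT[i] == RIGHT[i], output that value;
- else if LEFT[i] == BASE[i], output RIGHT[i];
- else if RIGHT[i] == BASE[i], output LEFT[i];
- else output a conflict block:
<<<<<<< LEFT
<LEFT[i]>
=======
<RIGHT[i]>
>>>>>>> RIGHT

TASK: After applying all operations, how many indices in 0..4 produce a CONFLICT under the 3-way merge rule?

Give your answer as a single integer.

Answer: 0

Derivation:
Final LEFT:  [hotel, echo, charlie, alpha, foxtrot]
Final RIGHT: [hotel, charlie, charlie, charlie, golf]
i=0: L=hotel R=hotel -> agree -> hotel
i=1: L=echo=BASE, R=charlie -> take RIGHT -> charlie
i=2: L=charlie R=charlie -> agree -> charlie
i=3: L=alpha, R=charlie=BASE -> take LEFT -> alpha
i=4: L=foxtrot=BASE, R=golf -> take RIGHT -> golf
Conflict count: 0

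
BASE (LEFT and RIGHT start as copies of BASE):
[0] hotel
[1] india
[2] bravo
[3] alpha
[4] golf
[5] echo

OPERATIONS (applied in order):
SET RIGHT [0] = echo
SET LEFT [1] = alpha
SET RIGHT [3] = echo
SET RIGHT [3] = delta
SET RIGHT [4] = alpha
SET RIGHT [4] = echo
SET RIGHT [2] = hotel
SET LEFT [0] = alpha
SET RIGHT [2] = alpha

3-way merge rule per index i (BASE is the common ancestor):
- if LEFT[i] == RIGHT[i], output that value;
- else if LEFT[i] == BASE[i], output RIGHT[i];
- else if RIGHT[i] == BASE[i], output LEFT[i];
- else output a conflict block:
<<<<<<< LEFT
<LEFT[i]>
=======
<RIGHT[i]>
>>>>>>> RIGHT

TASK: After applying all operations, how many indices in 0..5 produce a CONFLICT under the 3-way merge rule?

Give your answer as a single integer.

Answer: 1

Derivation:
Final LEFT:  [alpha, alpha, bravo, alpha, golf, echo]
Final RIGHT: [echo, india, alpha, delta, echo, echo]
i=0: BASE=hotel L=alpha R=echo all differ -> CONFLICT
i=1: L=alpha, R=india=BASE -> take LEFT -> alpha
i=2: L=bravo=BASE, R=alpha -> take RIGHT -> alpha
i=3: L=alpha=BASE, R=delta -> take RIGHT -> delta
i=4: L=golf=BASE, R=echo -> take RIGHT -> echo
i=5: L=echo R=echo -> agree -> echo
Conflict count: 1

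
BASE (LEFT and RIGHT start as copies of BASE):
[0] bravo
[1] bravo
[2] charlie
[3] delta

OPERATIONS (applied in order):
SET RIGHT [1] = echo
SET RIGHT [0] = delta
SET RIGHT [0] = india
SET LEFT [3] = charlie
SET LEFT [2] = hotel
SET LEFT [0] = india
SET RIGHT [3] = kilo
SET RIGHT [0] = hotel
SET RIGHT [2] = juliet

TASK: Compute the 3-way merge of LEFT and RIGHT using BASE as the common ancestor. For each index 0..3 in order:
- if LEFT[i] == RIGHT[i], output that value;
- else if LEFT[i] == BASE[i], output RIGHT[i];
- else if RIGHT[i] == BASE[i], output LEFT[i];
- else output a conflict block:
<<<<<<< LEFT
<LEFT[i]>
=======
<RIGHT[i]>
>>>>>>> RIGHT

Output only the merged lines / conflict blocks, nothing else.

Answer: <<<<<<< LEFT
india
=======
hotel
>>>>>>> RIGHT
echo
<<<<<<< LEFT
hotel
=======
juliet
>>>>>>> RIGHT
<<<<<<< LEFT
charlie
=======
kilo
>>>>>>> RIGHT

Derivation:
Final LEFT:  [india, bravo, hotel, charlie]
Final RIGHT: [hotel, echo, juliet, kilo]
i=0: BASE=bravo L=india R=hotel all differ -> CONFLICT
i=1: L=bravo=BASE, R=echo -> take RIGHT -> echo
i=2: BASE=charlie L=hotel R=juliet all differ -> CONFLICT
i=3: BASE=delta L=charlie R=kilo all differ -> CONFLICT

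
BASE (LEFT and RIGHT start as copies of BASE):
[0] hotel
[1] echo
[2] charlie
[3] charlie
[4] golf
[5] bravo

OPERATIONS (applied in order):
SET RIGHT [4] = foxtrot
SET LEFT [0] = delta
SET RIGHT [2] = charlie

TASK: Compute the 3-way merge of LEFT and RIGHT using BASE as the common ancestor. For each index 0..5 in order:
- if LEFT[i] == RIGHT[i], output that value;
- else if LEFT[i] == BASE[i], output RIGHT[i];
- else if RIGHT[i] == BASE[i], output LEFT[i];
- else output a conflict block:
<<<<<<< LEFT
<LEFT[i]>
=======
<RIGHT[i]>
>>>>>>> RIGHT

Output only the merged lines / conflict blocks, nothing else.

Answer: delta
echo
charlie
charlie
foxtrot
bravo

Derivation:
Final LEFT:  [delta, echo, charlie, charlie, golf, bravo]
Final RIGHT: [hotel, echo, charlie, charlie, foxtrot, bravo]
i=0: L=delta, R=hotel=BASE -> take LEFT -> delta
i=1: L=echo R=echo -> agree -> echo
i=2: L=charlie R=charlie -> agree -> charlie
i=3: L=charlie R=charlie -> agree -> charlie
i=4: L=golf=BASE, R=foxtrot -> take RIGHT -> foxtrot
i=5: L=bravo R=bravo -> agree -> bravo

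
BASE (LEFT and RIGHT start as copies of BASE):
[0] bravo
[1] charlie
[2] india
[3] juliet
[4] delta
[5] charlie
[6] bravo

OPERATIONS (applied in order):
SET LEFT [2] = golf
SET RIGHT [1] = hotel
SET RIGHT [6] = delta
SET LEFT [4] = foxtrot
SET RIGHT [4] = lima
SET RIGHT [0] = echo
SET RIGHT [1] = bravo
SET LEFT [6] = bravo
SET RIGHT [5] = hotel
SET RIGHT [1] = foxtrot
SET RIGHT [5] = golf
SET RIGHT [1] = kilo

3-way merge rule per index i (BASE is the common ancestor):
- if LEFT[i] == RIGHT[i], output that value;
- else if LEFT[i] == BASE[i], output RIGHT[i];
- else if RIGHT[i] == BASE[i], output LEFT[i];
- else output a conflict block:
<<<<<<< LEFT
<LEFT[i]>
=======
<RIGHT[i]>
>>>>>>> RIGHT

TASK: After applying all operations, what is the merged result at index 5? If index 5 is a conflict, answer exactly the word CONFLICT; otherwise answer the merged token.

Answer: golf

Derivation:
Final LEFT:  [bravo, charlie, golf, juliet, foxtrot, charlie, bravo]
Final RIGHT: [echo, kilo, india, juliet, lima, golf, delta]
i=0: L=bravo=BASE, R=echo -> take RIGHT -> echo
i=1: L=charlie=BASE, R=kilo -> take RIGHT -> kilo
i=2: L=golf, R=india=BASE -> take LEFT -> golf
i=3: L=juliet R=juliet -> agree -> juliet
i=4: BASE=delta L=foxtrot R=lima all differ -> CONFLICT
i=5: L=charlie=BASE, R=golf -> take RIGHT -> golf
i=6: L=bravo=BASE, R=delta -> take RIGHT -> delta
Index 5 -> golf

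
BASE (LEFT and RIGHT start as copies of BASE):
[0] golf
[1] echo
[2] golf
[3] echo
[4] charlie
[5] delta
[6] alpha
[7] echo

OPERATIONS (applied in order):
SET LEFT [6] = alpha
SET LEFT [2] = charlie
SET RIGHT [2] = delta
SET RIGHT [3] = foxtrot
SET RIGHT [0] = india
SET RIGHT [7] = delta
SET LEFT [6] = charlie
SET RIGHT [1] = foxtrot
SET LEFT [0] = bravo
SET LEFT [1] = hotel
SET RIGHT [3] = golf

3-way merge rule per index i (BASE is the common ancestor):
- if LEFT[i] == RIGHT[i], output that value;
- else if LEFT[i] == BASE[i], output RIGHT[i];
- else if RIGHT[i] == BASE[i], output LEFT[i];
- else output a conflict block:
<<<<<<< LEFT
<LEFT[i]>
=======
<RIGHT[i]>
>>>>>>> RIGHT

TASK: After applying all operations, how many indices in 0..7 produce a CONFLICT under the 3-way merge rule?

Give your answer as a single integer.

Final LEFT:  [bravo, hotel, charlie, echo, charlie, delta, charlie, echo]
Final RIGHT: [india, foxtrot, delta, golf, charlie, delta, alpha, delta]
i=0: BASE=golf L=bravo R=india all differ -> CONFLICT
i=1: BASE=echo L=hotel R=foxtrot all differ -> CONFLICT
i=2: BASE=golf L=charlie R=delta all differ -> CONFLICT
i=3: L=echo=BASE, R=golf -> take RIGHT -> golf
i=4: L=charlie R=charlie -> agree -> charlie
i=5: L=delta R=delta -> agree -> delta
i=6: L=charlie, R=alpha=BASE -> take LEFT -> charlie
i=7: L=echo=BASE, R=delta -> take RIGHT -> delta
Conflict count: 3

Answer: 3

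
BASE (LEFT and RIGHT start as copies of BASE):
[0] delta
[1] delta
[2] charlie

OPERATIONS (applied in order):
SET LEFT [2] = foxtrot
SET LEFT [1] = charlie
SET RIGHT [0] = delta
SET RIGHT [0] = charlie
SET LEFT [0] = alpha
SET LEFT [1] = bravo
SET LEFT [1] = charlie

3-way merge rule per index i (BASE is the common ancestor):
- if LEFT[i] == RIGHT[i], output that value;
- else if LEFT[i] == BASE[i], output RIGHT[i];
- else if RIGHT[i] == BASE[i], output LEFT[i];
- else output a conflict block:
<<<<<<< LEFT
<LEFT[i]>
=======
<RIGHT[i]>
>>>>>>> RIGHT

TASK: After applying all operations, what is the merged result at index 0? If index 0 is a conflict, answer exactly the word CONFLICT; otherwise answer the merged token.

Answer: CONFLICT

Derivation:
Final LEFT:  [alpha, charlie, foxtrot]
Final RIGHT: [charlie, delta, charlie]
i=0: BASE=delta L=alpha R=charlie all differ -> CONFLICT
i=1: L=charlie, R=delta=BASE -> take LEFT -> charlie
i=2: L=foxtrot, R=charlie=BASE -> take LEFT -> foxtrot
Index 0 -> CONFLICT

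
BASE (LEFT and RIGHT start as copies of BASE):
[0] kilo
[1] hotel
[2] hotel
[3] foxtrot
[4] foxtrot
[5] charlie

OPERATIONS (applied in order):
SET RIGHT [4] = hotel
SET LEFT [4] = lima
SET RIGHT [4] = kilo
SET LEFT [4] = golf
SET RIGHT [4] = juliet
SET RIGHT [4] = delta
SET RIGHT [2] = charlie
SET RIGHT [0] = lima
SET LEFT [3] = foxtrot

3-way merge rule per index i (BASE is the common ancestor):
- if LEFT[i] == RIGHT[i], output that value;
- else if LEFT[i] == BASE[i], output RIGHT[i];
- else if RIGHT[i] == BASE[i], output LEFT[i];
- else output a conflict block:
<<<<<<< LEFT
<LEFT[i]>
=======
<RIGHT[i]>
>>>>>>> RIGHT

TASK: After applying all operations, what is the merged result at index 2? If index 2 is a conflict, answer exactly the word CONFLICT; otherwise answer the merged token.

Answer: charlie

Derivation:
Final LEFT:  [kilo, hotel, hotel, foxtrot, golf, charlie]
Final RIGHT: [lima, hotel, charlie, foxtrot, delta, charlie]
i=0: L=kilo=BASE, R=lima -> take RIGHT -> lima
i=1: L=hotel R=hotel -> agree -> hotel
i=2: L=hotel=BASE, R=charlie -> take RIGHT -> charlie
i=3: L=foxtrot R=foxtrot -> agree -> foxtrot
i=4: BASE=foxtrot L=golf R=delta all differ -> CONFLICT
i=5: L=charlie R=charlie -> agree -> charlie
Index 2 -> charlie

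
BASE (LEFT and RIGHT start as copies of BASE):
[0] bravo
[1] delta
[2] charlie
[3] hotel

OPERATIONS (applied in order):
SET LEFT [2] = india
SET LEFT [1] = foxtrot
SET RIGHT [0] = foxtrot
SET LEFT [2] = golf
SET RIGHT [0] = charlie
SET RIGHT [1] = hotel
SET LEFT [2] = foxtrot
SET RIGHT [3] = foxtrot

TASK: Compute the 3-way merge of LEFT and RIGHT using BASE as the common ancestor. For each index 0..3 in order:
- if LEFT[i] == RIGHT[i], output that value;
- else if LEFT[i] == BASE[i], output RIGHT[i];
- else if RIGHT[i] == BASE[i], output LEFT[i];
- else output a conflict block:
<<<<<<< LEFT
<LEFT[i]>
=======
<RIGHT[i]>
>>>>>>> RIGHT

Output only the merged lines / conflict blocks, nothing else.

Answer: charlie
<<<<<<< LEFT
foxtrot
=======
hotel
>>>>>>> RIGHT
foxtrot
foxtrot

Derivation:
Final LEFT:  [bravo, foxtrot, foxtrot, hotel]
Final RIGHT: [charlie, hotel, charlie, foxtrot]
i=0: L=bravo=BASE, R=charlie -> take RIGHT -> charlie
i=1: BASE=delta L=foxtrot R=hotel all differ -> CONFLICT
i=2: L=foxtrot, R=charlie=BASE -> take LEFT -> foxtrot
i=3: L=hotel=BASE, R=foxtrot -> take RIGHT -> foxtrot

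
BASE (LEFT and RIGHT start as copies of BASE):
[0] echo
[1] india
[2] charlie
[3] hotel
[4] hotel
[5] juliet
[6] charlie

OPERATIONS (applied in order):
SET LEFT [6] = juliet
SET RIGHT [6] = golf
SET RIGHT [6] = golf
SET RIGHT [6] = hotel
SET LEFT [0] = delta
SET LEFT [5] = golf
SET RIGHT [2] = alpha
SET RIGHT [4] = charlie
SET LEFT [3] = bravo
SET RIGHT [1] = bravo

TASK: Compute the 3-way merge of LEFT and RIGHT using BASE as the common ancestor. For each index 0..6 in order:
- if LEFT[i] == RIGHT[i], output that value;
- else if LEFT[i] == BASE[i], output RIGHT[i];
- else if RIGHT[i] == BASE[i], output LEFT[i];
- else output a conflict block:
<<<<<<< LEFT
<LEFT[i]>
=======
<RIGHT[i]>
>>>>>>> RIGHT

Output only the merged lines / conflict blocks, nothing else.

Final LEFT:  [delta, india, charlie, bravo, hotel, golf, juliet]
Final RIGHT: [echo, bravo, alpha, hotel, charlie, juliet, hotel]
i=0: L=delta, R=echo=BASE -> take LEFT -> delta
i=1: L=india=BASE, R=bravo -> take RIGHT -> bravo
i=2: L=charlie=BASE, R=alpha -> take RIGHT -> alpha
i=3: L=bravo, R=hotel=BASE -> take LEFT -> bravo
i=4: L=hotel=BASE, R=charlie -> take RIGHT -> charlie
i=5: L=golf, R=juliet=BASE -> take LEFT -> golf
i=6: BASE=charlie L=juliet R=hotel all differ -> CONFLICT

Answer: delta
bravo
alpha
bravo
charlie
golf
<<<<<<< LEFT
juliet
=======
hotel
>>>>>>> RIGHT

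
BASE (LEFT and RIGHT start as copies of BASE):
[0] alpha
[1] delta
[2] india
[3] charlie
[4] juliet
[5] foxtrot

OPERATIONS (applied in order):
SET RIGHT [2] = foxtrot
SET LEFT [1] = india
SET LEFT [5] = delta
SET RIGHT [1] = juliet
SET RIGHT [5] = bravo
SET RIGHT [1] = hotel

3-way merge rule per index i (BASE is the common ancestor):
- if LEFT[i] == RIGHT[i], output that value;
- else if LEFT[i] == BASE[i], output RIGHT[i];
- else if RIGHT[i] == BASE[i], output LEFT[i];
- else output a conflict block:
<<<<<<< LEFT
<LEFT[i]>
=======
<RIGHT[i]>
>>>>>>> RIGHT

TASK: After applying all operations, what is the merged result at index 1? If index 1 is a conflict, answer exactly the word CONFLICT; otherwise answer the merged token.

Final LEFT:  [alpha, india, india, charlie, juliet, delta]
Final RIGHT: [alpha, hotel, foxtrot, charlie, juliet, bravo]
i=0: L=alpha R=alpha -> agree -> alpha
i=1: BASE=delta L=india R=hotel all differ -> CONFLICT
i=2: L=india=BASE, R=foxtrot -> take RIGHT -> foxtrot
i=3: L=charlie R=charlie -> agree -> charlie
i=4: L=juliet R=juliet -> agree -> juliet
i=5: BASE=foxtrot L=delta R=bravo all differ -> CONFLICT
Index 1 -> CONFLICT

Answer: CONFLICT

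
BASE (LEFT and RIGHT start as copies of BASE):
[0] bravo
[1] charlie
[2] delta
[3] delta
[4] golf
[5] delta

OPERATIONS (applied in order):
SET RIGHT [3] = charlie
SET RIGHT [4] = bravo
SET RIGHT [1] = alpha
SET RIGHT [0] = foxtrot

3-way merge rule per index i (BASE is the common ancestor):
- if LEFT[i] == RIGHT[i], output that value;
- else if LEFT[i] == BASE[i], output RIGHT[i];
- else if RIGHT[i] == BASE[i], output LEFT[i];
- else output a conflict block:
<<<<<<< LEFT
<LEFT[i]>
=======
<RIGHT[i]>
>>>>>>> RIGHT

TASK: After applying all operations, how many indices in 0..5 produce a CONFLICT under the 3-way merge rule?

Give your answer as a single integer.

Answer: 0

Derivation:
Final LEFT:  [bravo, charlie, delta, delta, golf, delta]
Final RIGHT: [foxtrot, alpha, delta, charlie, bravo, delta]
i=0: L=bravo=BASE, R=foxtrot -> take RIGHT -> foxtrot
i=1: L=charlie=BASE, R=alpha -> take RIGHT -> alpha
i=2: L=delta R=delta -> agree -> delta
i=3: L=delta=BASE, R=charlie -> take RIGHT -> charlie
i=4: L=golf=BASE, R=bravo -> take RIGHT -> bravo
i=5: L=delta R=delta -> agree -> delta
Conflict count: 0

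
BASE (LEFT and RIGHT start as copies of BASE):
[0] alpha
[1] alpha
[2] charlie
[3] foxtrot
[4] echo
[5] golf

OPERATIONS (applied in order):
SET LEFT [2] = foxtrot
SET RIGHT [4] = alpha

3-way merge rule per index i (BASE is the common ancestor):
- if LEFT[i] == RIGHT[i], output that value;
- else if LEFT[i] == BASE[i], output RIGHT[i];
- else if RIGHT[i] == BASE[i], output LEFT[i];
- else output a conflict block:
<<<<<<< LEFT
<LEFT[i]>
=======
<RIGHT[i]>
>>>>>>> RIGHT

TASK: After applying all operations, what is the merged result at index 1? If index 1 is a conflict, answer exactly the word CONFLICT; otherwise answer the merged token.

Final LEFT:  [alpha, alpha, foxtrot, foxtrot, echo, golf]
Final RIGHT: [alpha, alpha, charlie, foxtrot, alpha, golf]
i=0: L=alpha R=alpha -> agree -> alpha
i=1: L=alpha R=alpha -> agree -> alpha
i=2: L=foxtrot, R=charlie=BASE -> take LEFT -> foxtrot
i=3: L=foxtrot R=foxtrot -> agree -> foxtrot
i=4: L=echo=BASE, R=alpha -> take RIGHT -> alpha
i=5: L=golf R=golf -> agree -> golf
Index 1 -> alpha

Answer: alpha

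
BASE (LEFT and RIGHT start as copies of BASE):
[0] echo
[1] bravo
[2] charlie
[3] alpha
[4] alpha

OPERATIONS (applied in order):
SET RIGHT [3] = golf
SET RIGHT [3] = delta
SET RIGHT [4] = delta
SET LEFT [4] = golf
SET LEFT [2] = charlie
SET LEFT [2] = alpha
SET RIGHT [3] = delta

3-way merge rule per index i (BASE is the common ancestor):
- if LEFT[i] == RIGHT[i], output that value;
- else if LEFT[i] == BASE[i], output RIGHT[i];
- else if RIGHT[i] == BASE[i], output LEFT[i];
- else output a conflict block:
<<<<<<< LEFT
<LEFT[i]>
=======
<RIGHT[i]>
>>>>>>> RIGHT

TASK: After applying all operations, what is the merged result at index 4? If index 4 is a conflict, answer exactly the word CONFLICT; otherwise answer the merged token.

Answer: CONFLICT

Derivation:
Final LEFT:  [echo, bravo, alpha, alpha, golf]
Final RIGHT: [echo, bravo, charlie, delta, delta]
i=0: L=echo R=echo -> agree -> echo
i=1: L=bravo R=bravo -> agree -> bravo
i=2: L=alpha, R=charlie=BASE -> take LEFT -> alpha
i=3: L=alpha=BASE, R=delta -> take RIGHT -> delta
i=4: BASE=alpha L=golf R=delta all differ -> CONFLICT
Index 4 -> CONFLICT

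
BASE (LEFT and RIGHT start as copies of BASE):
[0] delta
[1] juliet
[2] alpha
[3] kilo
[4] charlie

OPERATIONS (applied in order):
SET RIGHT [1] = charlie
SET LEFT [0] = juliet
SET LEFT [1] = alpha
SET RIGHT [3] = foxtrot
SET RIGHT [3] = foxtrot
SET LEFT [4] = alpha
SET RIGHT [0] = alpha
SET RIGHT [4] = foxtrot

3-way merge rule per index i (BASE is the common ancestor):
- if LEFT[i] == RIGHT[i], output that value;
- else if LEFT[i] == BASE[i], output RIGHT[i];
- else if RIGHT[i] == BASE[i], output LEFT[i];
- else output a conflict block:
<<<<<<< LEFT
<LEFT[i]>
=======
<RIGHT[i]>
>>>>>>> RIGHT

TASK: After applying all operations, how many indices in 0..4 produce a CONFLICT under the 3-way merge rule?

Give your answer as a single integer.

Answer: 3

Derivation:
Final LEFT:  [juliet, alpha, alpha, kilo, alpha]
Final RIGHT: [alpha, charlie, alpha, foxtrot, foxtrot]
i=0: BASE=delta L=juliet R=alpha all differ -> CONFLICT
i=1: BASE=juliet L=alpha R=charlie all differ -> CONFLICT
i=2: L=alpha R=alpha -> agree -> alpha
i=3: L=kilo=BASE, R=foxtrot -> take RIGHT -> foxtrot
i=4: BASE=charlie L=alpha R=foxtrot all differ -> CONFLICT
Conflict count: 3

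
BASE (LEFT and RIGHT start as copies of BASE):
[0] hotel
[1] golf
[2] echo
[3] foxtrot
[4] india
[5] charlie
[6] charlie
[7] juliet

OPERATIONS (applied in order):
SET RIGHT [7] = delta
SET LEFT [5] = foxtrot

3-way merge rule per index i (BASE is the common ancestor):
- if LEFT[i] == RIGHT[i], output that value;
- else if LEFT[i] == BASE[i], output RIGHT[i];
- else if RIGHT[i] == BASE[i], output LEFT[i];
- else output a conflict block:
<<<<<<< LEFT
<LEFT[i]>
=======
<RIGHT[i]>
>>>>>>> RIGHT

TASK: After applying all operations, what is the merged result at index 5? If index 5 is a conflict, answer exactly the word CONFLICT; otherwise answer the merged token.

Answer: foxtrot

Derivation:
Final LEFT:  [hotel, golf, echo, foxtrot, india, foxtrot, charlie, juliet]
Final RIGHT: [hotel, golf, echo, foxtrot, india, charlie, charlie, delta]
i=0: L=hotel R=hotel -> agree -> hotel
i=1: L=golf R=golf -> agree -> golf
i=2: L=echo R=echo -> agree -> echo
i=3: L=foxtrot R=foxtrot -> agree -> foxtrot
i=4: L=india R=india -> agree -> india
i=5: L=foxtrot, R=charlie=BASE -> take LEFT -> foxtrot
i=6: L=charlie R=charlie -> agree -> charlie
i=7: L=juliet=BASE, R=delta -> take RIGHT -> delta
Index 5 -> foxtrot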